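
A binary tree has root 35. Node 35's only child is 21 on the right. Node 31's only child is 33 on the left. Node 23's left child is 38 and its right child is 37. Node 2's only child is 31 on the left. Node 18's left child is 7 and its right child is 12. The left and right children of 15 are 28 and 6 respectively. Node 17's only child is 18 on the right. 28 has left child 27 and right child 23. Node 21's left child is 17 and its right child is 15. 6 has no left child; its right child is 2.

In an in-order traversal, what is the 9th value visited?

In-order visits the left subtree, then the node, then the right subtree.
At 35: no left child.
Visit 35.
At 35: go right to 21.
  At 21: go left to 17.
    At 17: no left child.
    Visit 17.
    At 17: go right to 18.
      At 18: go left to 7.
        7 is a leaf — visit 7.
      Visit 18.
      At 18: go right to 12.
        12 is a leaf — visit 12.
  Visit 21.
  At 21: go right to 15.
    At 15: go left to 28.
      At 28: go left to 27.
        27 is a leaf — visit 27.
      Visit 28.
      At 28: go right to 23.
        At 23: go left to 38.
          38 is a leaf — visit 38.
        Visit 23.
        At 23: go right to 37.
          37 is a leaf — visit 37.
    Visit 15.
    At 15: go right to 6.
      At 6: no left child.
      Visit 6.
      At 6: go right to 2.
        At 2: go left to 31.
          At 31: go left to 33.
            33 is a leaf — visit 33.
          Visit 31.
          At 31: no right child.
        Visit 2.
        At 2: no right child.
Full in-order sequence: 35, 17, 7, 18, 12, 21, 27, 28, 38, 23, 37, 15, 6, 33, 31, 2.

38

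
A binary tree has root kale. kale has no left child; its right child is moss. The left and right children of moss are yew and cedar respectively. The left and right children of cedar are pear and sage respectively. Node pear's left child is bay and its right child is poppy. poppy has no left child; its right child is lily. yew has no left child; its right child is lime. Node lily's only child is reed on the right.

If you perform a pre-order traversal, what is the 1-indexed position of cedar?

5

Pre-order visits the node, then its left subtree, then its right subtree.
Visit kale.
At kale: no left child.
At kale: go right to moss.
  Visit moss.
  At moss: go left to yew.
    Visit yew.
    At yew: no left child.
    At yew: go right to lime.
      lime is a leaf — visit lime.
  At moss: go right to cedar.
    Visit cedar.
    At cedar: go left to pear.
      Visit pear.
      At pear: go left to bay.
        bay is a leaf — visit bay.
      At pear: go right to poppy.
        Visit poppy.
        At poppy: no left child.
        At poppy: go right to lily.
          Visit lily.
          At lily: no left child.
          At lily: go right to reed.
            reed is a leaf — visit reed.
    At cedar: go right to sage.
      sage is a leaf — visit sage.
Full pre-order sequence: kale, moss, yew, lime, cedar, pear, bay, poppy, lily, reed, sage.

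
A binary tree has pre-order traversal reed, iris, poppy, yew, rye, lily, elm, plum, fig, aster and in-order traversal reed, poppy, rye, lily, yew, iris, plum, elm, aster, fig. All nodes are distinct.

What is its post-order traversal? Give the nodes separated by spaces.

lily rye yew poppy plum aster fig elm iris reed

The first element of pre-order is the root; it splits in-order into left and right subtrees.
Root reed: left subtree has 0 nodes { }, right has 9 {poppy, rye, lily, yew, iris, plum, elm, aster, fig}.
  Root iris: left subtree has 4 nodes {poppy, rye, lily, yew}, right has 4 {plum, elm, aster, fig}.
    Root poppy: left subtree has 0 nodes { }, right has 3 {rye, lily, yew}.
      Root yew: left subtree has 2 nodes {rye, lily}, right has 0 { }.
        Root rye: left subtree has 0 nodes { }, right has 1 {lily}.
    Root elm: left subtree has 1 node {plum}, right has 2 {aster, fig}.
      Root fig: left subtree has 1 node {aster}, right has 0 { }.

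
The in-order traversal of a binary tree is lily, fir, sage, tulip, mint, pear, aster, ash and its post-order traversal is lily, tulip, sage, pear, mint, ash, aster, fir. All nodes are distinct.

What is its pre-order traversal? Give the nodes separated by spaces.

The last element of post-order is the root; it splits in-order into left and right subtrees.
Root fir: left subtree has 1 node {lily}, right has 6 {sage, tulip, mint, pear, aster, ash}.
  Root aster: left subtree has 4 nodes {sage, tulip, mint, pear}, right has 1 {ash}.
    Root mint: left subtree has 2 nodes {sage, tulip}, right has 1 {pear}.
      Root sage: left subtree has 0 nodes { }, right has 1 {tulip}.

fir lily aster mint sage tulip pear ash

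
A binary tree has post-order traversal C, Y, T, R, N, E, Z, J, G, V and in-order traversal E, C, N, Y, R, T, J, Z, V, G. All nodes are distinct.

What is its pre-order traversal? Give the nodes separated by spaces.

V J E N C R Y T Z G

The last element of post-order is the root; it splits in-order into left and right subtrees.
Root V: left subtree has 8 nodes {E, C, N, Y, R, T, J, Z}, right has 1 {G}.
  Root J: left subtree has 6 nodes {E, C, N, Y, R, T}, right has 1 {Z}.
    Root E: left subtree has 0 nodes { }, right has 5 {C, N, Y, R, T}.
      Root N: left subtree has 1 node {C}, right has 3 {Y, R, T}.
        Root R: left subtree has 1 node {Y}, right has 1 {T}.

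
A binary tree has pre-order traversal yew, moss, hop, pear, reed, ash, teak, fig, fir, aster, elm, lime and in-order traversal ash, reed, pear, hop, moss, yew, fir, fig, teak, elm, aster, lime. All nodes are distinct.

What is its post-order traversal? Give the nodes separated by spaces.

ash reed pear hop moss fir fig elm lime aster teak yew

The first element of pre-order is the root; it splits in-order into left and right subtrees.
Root yew: left subtree has 5 nodes {ash, reed, pear, hop, moss}, right has 6 {fir, fig, teak, elm, aster, lime}.
  Root moss: left subtree has 4 nodes {ash, reed, pear, hop}, right has 0 { }.
    Root hop: left subtree has 3 nodes {ash, reed, pear}, right has 0 { }.
      Root pear: left subtree has 2 nodes {ash, reed}, right has 0 { }.
        Root reed: left subtree has 1 node {ash}, right has 0 { }.
  Root teak: left subtree has 2 nodes {fir, fig}, right has 3 {elm, aster, lime}.
    Root fig: left subtree has 1 node {fir}, right has 0 { }.
    Root aster: left subtree has 1 node {elm}, right has 1 {lime}.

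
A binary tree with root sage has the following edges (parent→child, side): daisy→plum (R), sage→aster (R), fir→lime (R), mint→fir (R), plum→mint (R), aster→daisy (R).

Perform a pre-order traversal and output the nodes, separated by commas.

Pre-order visits the node, then its left subtree, then its right subtree.
Visit sage.
At sage: no left child.
At sage: go right to aster.
  Visit aster.
  At aster: no left child.
  At aster: go right to daisy.
    Visit daisy.
    At daisy: no left child.
    At daisy: go right to plum.
      Visit plum.
      At plum: no left child.
      At plum: go right to mint.
        Visit mint.
        At mint: no left child.
        At mint: go right to fir.
          Visit fir.
          At fir: no left child.
          At fir: go right to lime.
            lime is a leaf — visit lime.

sage, aster, daisy, plum, mint, fir, lime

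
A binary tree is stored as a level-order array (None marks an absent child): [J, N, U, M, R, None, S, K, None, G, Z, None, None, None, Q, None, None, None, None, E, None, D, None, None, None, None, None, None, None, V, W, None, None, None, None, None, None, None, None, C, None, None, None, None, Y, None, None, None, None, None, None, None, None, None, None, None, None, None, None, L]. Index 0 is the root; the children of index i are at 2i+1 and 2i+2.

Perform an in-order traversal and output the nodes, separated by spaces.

In-order visits the left subtree, then the node, then the right subtree.
At J: go left to N.
  At N: go left to M.
    At M: go left to K.
      K is a leaf — visit K.
    Visit M.
    At M: no right child.
  Visit N.
  At N: go right to R.
    At R: go left to G.
      At G: go left to E.
        At E: go left to C.
          C is a leaf — visit C.
        Visit E.
        At E: no right child.
      Visit G.
      At G: no right child.
    Visit R.
    At R: go right to Z.
      At Z: go left to D.
        At D: no left child.
        Visit D.
        At D: go right to Y.
          Y is a leaf — visit Y.
      Visit Z.
      At Z: no right child.
Visit J.
At J: go right to U.
  At U: no left child.
  Visit U.
  At U: go right to S.
    At S: no left child.
    Visit S.
    At S: go right to Q.
      At Q: go left to V.
        At V: go left to L.
          L is a leaf — visit L.
        Visit V.
        At V: no right child.
      Visit Q.
      At Q: go right to W.
        W is a leaf — visit W.

K M N C E G R D Y Z J U S L V Q W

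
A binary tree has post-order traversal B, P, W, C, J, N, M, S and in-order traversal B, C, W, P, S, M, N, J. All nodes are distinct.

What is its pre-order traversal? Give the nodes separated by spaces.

The last element of post-order is the root; it splits in-order into left and right subtrees.
Root S: left subtree has 4 nodes {B, C, W, P}, right has 3 {M, N, J}.
  Root C: left subtree has 1 node {B}, right has 2 {W, P}.
    Root W: left subtree has 0 nodes { }, right has 1 {P}.
  Root M: left subtree has 0 nodes { }, right has 2 {N, J}.
    Root N: left subtree has 0 nodes { }, right has 1 {J}.

S C B W P M N J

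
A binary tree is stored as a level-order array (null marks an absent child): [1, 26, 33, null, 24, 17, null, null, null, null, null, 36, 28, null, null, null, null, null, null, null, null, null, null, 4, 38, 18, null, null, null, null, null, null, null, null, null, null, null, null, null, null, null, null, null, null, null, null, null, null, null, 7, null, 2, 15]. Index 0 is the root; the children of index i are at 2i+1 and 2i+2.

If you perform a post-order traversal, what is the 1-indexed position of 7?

Post-order visits the left subtree, then the right subtree, then the node.
At 1: go left to 26.
  At 26: no left child.
  At 26: go right to 24.
    24 is a leaf — visit 24.
  Visit 26.
At 1: go right to 33.
  At 33: go left to 17.
    At 17: go left to 36.
      At 36: go left to 4.
        4 is a leaf — visit 4.
      At 36: go right to 38.
        At 38: go left to 7.
          7 is a leaf — visit 7.
        At 38: no right child.
        Visit 38.
      Visit 36.
    At 17: go right to 28.
      At 28: go left to 18.
        At 18: go left to 2.
          2 is a leaf — visit 2.
        At 18: go right to 15.
          15 is a leaf — visit 15.
        Visit 18.
      At 28: no right child.
      Visit 28.
    Visit 17.
  At 33: no right child.
  Visit 33.
Visit 1.
Full post-order sequence: 24, 26, 4, 7, 38, 36, 2, 15, 18, 28, 17, 33, 1.

4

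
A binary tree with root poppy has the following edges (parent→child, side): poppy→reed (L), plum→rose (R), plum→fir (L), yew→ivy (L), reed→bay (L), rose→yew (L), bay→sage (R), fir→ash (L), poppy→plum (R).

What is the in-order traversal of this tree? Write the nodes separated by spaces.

In-order visits the left subtree, then the node, then the right subtree.
At poppy: go left to reed.
  At reed: go left to bay.
    At bay: no left child.
    Visit bay.
    At bay: go right to sage.
      sage is a leaf — visit sage.
  Visit reed.
  At reed: no right child.
Visit poppy.
At poppy: go right to plum.
  At plum: go left to fir.
    At fir: go left to ash.
      ash is a leaf — visit ash.
    Visit fir.
    At fir: no right child.
  Visit plum.
  At plum: go right to rose.
    At rose: go left to yew.
      At yew: go left to ivy.
        ivy is a leaf — visit ivy.
      Visit yew.
      At yew: no right child.
    Visit rose.
    At rose: no right child.

bay sage reed poppy ash fir plum ivy yew rose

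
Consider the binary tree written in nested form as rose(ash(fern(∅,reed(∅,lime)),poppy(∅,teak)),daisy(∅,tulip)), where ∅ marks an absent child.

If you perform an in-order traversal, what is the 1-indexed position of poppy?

5

In-order visits the left subtree, then the node, then the right subtree.
At rose: go left to ash.
  At ash: go left to fern.
    At fern: no left child.
    Visit fern.
    At fern: go right to reed.
      At reed: no left child.
      Visit reed.
      At reed: go right to lime.
        lime is a leaf — visit lime.
  Visit ash.
  At ash: go right to poppy.
    At poppy: no left child.
    Visit poppy.
    At poppy: go right to teak.
      teak is a leaf — visit teak.
Visit rose.
At rose: go right to daisy.
  At daisy: no left child.
  Visit daisy.
  At daisy: go right to tulip.
    tulip is a leaf — visit tulip.
Full in-order sequence: fern, reed, lime, ash, poppy, teak, rose, daisy, tulip.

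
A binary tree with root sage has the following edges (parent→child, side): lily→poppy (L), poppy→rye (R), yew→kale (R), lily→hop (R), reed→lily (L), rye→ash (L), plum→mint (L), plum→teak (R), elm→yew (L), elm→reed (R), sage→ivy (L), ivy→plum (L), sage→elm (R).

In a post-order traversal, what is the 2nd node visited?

Post-order visits the left subtree, then the right subtree, then the node.
At sage: go left to ivy.
  At ivy: go left to plum.
    At plum: go left to mint.
      mint is a leaf — visit mint.
    At plum: go right to teak.
      teak is a leaf — visit teak.
    Visit plum.
  At ivy: no right child.
  Visit ivy.
At sage: go right to elm.
  At elm: go left to yew.
    At yew: no left child.
    At yew: go right to kale.
      kale is a leaf — visit kale.
    Visit yew.
  At elm: go right to reed.
    At reed: go left to lily.
      At lily: go left to poppy.
        At poppy: no left child.
        At poppy: go right to rye.
          At rye: go left to ash.
            ash is a leaf — visit ash.
          At rye: no right child.
          Visit rye.
        Visit poppy.
      At lily: go right to hop.
        hop is a leaf — visit hop.
      Visit lily.
    At reed: no right child.
    Visit reed.
  Visit elm.
Visit sage.
Full post-order sequence: mint, teak, plum, ivy, kale, yew, ash, rye, poppy, hop, lily, reed, elm, sage.

teak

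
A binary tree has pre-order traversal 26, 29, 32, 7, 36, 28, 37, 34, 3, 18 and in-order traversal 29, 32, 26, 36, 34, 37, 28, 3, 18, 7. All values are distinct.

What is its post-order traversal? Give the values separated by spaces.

The first element of pre-order is the root; it splits in-order into left and right subtrees.
Root 26: left subtree has 2 nodes {29, 32}, right has 7 {36, 34, 37, 28, 3, 18, 7}.
  Root 29: left subtree has 0 nodes { }, right has 1 {32}.
  Root 7: left subtree has 6 nodes {36, 34, 37, 28, 3, 18}, right has 0 { }.
    Root 36: left subtree has 0 nodes { }, right has 5 {34, 37, 28, 3, 18}.
      Root 28: left subtree has 2 nodes {34, 37}, right has 2 {3, 18}.
        Root 37: left subtree has 1 node {34}, right has 0 { }.
        Root 3: left subtree has 0 nodes { }, right has 1 {18}.

32 29 34 37 18 3 28 36 7 26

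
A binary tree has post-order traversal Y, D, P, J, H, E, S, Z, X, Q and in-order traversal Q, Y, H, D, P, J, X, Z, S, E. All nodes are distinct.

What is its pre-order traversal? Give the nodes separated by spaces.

The last element of post-order is the root; it splits in-order into left and right subtrees.
Root Q: left subtree has 0 nodes { }, right has 9 {Y, H, D, P, J, X, Z, S, E}.
  Root X: left subtree has 5 nodes {Y, H, D, P, J}, right has 3 {Z, S, E}.
    Root H: left subtree has 1 node {Y}, right has 3 {D, P, J}.
      Root J: left subtree has 2 nodes {D, P}, right has 0 { }.
        Root P: left subtree has 1 node {D}, right has 0 { }.
    Root Z: left subtree has 0 nodes { }, right has 2 {S, E}.
      Root S: left subtree has 0 nodes { }, right has 1 {E}.

Q X H Y J P D Z S E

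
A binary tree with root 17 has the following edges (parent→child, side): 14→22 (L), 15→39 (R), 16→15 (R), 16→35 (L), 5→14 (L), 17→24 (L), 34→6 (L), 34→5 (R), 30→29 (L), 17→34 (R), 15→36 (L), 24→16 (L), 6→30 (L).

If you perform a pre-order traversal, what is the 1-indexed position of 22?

14

Pre-order visits the node, then its left subtree, then its right subtree.
Visit 17.
At 17: go left to 24.
  Visit 24.
  At 24: go left to 16.
    Visit 16.
    At 16: go left to 35.
      35 is a leaf — visit 35.
    At 16: go right to 15.
      Visit 15.
      At 15: go left to 36.
        36 is a leaf — visit 36.
      At 15: go right to 39.
        39 is a leaf — visit 39.
  At 24: no right child.
At 17: go right to 34.
  Visit 34.
  At 34: go left to 6.
    Visit 6.
    At 6: go left to 30.
      Visit 30.
      At 30: go left to 29.
        29 is a leaf — visit 29.
      At 30: no right child.
    At 6: no right child.
  At 34: go right to 5.
    Visit 5.
    At 5: go left to 14.
      Visit 14.
      At 14: go left to 22.
        22 is a leaf — visit 22.
      At 14: no right child.
    At 5: no right child.
Full pre-order sequence: 17, 24, 16, 35, 15, 36, 39, 34, 6, 30, 29, 5, 14, 22.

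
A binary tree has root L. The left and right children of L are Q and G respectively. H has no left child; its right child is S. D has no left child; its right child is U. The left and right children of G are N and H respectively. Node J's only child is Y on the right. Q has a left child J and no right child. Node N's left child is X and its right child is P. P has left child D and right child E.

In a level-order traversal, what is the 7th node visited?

Level-order visits nodes level by level from the root, left to right within each level.
Level 0: L
Level 1: Q, G
Level 2: J, N, H
Level 3: Y, X, P, S
Level 4: D, E
Level 5: U
Full level-order sequence: L, Q, G, J, N, H, Y, X, P, S, D, E, U.

Y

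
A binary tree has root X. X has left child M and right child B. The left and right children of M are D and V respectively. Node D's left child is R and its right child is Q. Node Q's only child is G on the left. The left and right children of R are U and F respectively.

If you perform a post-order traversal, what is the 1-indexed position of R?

Post-order visits the left subtree, then the right subtree, then the node.
At X: go left to M.
  At M: go left to D.
    At D: go left to R.
      At R: go left to U.
        U is a leaf — visit U.
      At R: go right to F.
        F is a leaf — visit F.
      Visit R.
    At D: go right to Q.
      At Q: go left to G.
        G is a leaf — visit G.
      At Q: no right child.
      Visit Q.
    Visit D.
  At M: go right to V.
    V is a leaf — visit V.
  Visit M.
At X: go right to B.
  B is a leaf — visit B.
Visit X.
Full post-order sequence: U, F, R, G, Q, D, V, M, B, X.

3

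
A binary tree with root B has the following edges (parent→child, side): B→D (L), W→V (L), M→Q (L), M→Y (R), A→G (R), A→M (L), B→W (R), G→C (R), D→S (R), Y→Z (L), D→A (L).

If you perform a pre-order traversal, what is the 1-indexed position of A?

3

Pre-order visits the node, then its left subtree, then its right subtree.
Visit B.
At B: go left to D.
  Visit D.
  At D: go left to A.
    Visit A.
    At A: go left to M.
      Visit M.
      At M: go left to Q.
        Q is a leaf — visit Q.
      At M: go right to Y.
        Visit Y.
        At Y: go left to Z.
          Z is a leaf — visit Z.
        At Y: no right child.
    At A: go right to G.
      Visit G.
      At G: no left child.
      At G: go right to C.
        C is a leaf — visit C.
  At D: go right to S.
    S is a leaf — visit S.
At B: go right to W.
  Visit W.
  At W: go left to V.
    V is a leaf — visit V.
  At W: no right child.
Full pre-order sequence: B, D, A, M, Q, Y, Z, G, C, S, W, V.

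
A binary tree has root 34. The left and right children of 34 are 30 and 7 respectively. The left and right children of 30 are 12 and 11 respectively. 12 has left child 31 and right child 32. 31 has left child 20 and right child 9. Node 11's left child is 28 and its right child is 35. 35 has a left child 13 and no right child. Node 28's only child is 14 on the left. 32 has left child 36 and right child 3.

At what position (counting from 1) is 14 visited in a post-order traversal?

8

Post-order visits the left subtree, then the right subtree, then the node.
At 34: go left to 30.
  At 30: go left to 12.
    At 12: go left to 31.
      At 31: go left to 20.
        20 is a leaf — visit 20.
      At 31: go right to 9.
        9 is a leaf — visit 9.
      Visit 31.
    At 12: go right to 32.
      At 32: go left to 36.
        36 is a leaf — visit 36.
      At 32: go right to 3.
        3 is a leaf — visit 3.
      Visit 32.
    Visit 12.
  At 30: go right to 11.
    At 11: go left to 28.
      At 28: go left to 14.
        14 is a leaf — visit 14.
      At 28: no right child.
      Visit 28.
    At 11: go right to 35.
      At 35: go left to 13.
        13 is a leaf — visit 13.
      At 35: no right child.
      Visit 35.
    Visit 11.
  Visit 30.
At 34: go right to 7.
  7 is a leaf — visit 7.
Visit 34.
Full post-order sequence: 20, 9, 31, 36, 3, 32, 12, 14, 28, 13, 35, 11, 30, 7, 34.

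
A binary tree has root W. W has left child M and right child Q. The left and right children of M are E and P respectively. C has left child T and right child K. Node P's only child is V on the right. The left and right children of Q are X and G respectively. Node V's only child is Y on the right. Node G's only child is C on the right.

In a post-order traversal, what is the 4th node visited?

Post-order visits the left subtree, then the right subtree, then the node.
At W: go left to M.
  At M: go left to E.
    E is a leaf — visit E.
  At M: go right to P.
    At P: no left child.
    At P: go right to V.
      At V: no left child.
      At V: go right to Y.
        Y is a leaf — visit Y.
      Visit V.
    Visit P.
  Visit M.
At W: go right to Q.
  At Q: go left to X.
    X is a leaf — visit X.
  At Q: go right to G.
    At G: no left child.
    At G: go right to C.
      At C: go left to T.
        T is a leaf — visit T.
      At C: go right to K.
        K is a leaf — visit K.
      Visit C.
    Visit G.
  Visit Q.
Visit W.
Full post-order sequence: E, Y, V, P, M, X, T, K, C, G, Q, W.

P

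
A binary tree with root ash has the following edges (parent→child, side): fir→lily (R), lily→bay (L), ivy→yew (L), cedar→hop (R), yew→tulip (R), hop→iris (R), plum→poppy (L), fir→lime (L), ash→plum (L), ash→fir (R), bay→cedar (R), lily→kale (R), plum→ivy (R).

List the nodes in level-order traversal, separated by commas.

Level-order visits nodes level by level from the root, left to right within each level.
Level 0: ash
Level 1: plum, fir
Level 2: poppy, ivy, lime, lily
Level 3: yew, bay, kale
Level 4: tulip, cedar
Level 5: hop
Level 6: iris

ash, plum, fir, poppy, ivy, lime, lily, yew, bay, kale, tulip, cedar, hop, iris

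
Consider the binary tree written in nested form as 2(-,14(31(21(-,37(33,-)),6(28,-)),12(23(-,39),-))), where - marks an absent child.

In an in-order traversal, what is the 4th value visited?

In-order visits the left subtree, then the node, then the right subtree.
At 2: no left child.
Visit 2.
At 2: go right to 14.
  At 14: go left to 31.
    At 31: go left to 21.
      At 21: no left child.
      Visit 21.
      At 21: go right to 37.
        At 37: go left to 33.
          33 is a leaf — visit 33.
        Visit 37.
        At 37: no right child.
    Visit 31.
    At 31: go right to 6.
      At 6: go left to 28.
        28 is a leaf — visit 28.
      Visit 6.
      At 6: no right child.
  Visit 14.
  At 14: go right to 12.
    At 12: go left to 23.
      At 23: no left child.
      Visit 23.
      At 23: go right to 39.
        39 is a leaf — visit 39.
    Visit 12.
    At 12: no right child.
Full in-order sequence: 2, 21, 33, 37, 31, 28, 6, 14, 23, 39, 12.

37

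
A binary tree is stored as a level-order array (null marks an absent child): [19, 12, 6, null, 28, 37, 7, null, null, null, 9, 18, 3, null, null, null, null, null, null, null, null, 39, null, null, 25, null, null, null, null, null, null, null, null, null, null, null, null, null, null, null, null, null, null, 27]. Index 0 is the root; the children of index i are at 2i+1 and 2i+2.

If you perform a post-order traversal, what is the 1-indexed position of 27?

1

Post-order visits the left subtree, then the right subtree, then the node.
At 19: go left to 12.
  At 12: no left child.
  At 12: go right to 28.
    At 28: no left child.
    At 28: go right to 9.
      At 9: go left to 39.
        At 39: go left to 27.
          27 is a leaf — visit 27.
        At 39: no right child.
        Visit 39.
      At 9: no right child.
      Visit 9.
    Visit 28.
  Visit 12.
At 19: go right to 6.
  At 6: go left to 37.
    At 37: go left to 18.
      At 18: no left child.
      At 18: go right to 25.
        25 is a leaf — visit 25.
      Visit 18.
    At 37: go right to 3.
      3 is a leaf — visit 3.
    Visit 37.
  At 6: go right to 7.
    7 is a leaf — visit 7.
  Visit 6.
Visit 19.
Full post-order sequence: 27, 39, 9, 28, 12, 25, 18, 3, 37, 7, 6, 19.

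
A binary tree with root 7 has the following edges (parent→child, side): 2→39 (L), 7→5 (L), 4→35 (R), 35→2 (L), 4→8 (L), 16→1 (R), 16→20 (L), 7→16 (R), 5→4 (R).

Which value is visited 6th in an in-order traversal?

35

In-order visits the left subtree, then the node, then the right subtree.
At 7: go left to 5.
  At 5: no left child.
  Visit 5.
  At 5: go right to 4.
    At 4: go left to 8.
      8 is a leaf — visit 8.
    Visit 4.
    At 4: go right to 35.
      At 35: go left to 2.
        At 2: go left to 39.
          39 is a leaf — visit 39.
        Visit 2.
        At 2: no right child.
      Visit 35.
      At 35: no right child.
Visit 7.
At 7: go right to 16.
  At 16: go left to 20.
    20 is a leaf — visit 20.
  Visit 16.
  At 16: go right to 1.
    1 is a leaf — visit 1.
Full in-order sequence: 5, 8, 4, 39, 2, 35, 7, 20, 16, 1.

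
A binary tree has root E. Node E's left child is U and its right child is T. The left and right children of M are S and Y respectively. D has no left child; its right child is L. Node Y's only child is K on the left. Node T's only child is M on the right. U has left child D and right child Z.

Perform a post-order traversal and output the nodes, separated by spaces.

L D Z U S K Y M T E

Post-order visits the left subtree, then the right subtree, then the node.
At E: go left to U.
  At U: go left to D.
    At D: no left child.
    At D: go right to L.
      L is a leaf — visit L.
    Visit D.
  At U: go right to Z.
    Z is a leaf — visit Z.
  Visit U.
At E: go right to T.
  At T: no left child.
  At T: go right to M.
    At M: go left to S.
      S is a leaf — visit S.
    At M: go right to Y.
      At Y: go left to K.
        K is a leaf — visit K.
      At Y: no right child.
      Visit Y.
    Visit M.
  Visit T.
Visit E.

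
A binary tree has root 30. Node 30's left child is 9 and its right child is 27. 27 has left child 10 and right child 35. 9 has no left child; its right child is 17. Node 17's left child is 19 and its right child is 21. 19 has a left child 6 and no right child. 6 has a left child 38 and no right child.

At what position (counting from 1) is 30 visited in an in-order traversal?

7

In-order visits the left subtree, then the node, then the right subtree.
At 30: go left to 9.
  At 9: no left child.
  Visit 9.
  At 9: go right to 17.
    At 17: go left to 19.
      At 19: go left to 6.
        At 6: go left to 38.
          38 is a leaf — visit 38.
        Visit 6.
        At 6: no right child.
      Visit 19.
      At 19: no right child.
    Visit 17.
    At 17: go right to 21.
      21 is a leaf — visit 21.
Visit 30.
At 30: go right to 27.
  At 27: go left to 10.
    10 is a leaf — visit 10.
  Visit 27.
  At 27: go right to 35.
    35 is a leaf — visit 35.
Full in-order sequence: 9, 38, 6, 19, 17, 21, 30, 10, 27, 35.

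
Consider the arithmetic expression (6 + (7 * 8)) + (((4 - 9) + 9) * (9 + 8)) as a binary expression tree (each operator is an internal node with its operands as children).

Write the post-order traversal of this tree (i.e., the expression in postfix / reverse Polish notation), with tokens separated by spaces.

Post-order on an expression tree gives postfix notation: for each operator, emit left operand, right operand, then the operator.

6 7 8 * + 4 9 - 9 + 9 8 + * +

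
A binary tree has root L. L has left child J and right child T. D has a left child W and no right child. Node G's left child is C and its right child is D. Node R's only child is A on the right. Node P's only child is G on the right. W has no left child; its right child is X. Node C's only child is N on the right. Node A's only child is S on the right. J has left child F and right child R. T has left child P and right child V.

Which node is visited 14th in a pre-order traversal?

Pre-order visits the node, then its left subtree, then its right subtree.
Visit L.
At L: go left to J.
  Visit J.
  At J: go left to F.
    F is a leaf — visit F.
  At J: go right to R.
    Visit R.
    At R: no left child.
    At R: go right to A.
      Visit A.
      At A: no left child.
      At A: go right to S.
        S is a leaf — visit S.
At L: go right to T.
  Visit T.
  At T: go left to P.
    Visit P.
    At P: no left child.
    At P: go right to G.
      Visit G.
      At G: go left to C.
        Visit C.
        At C: no left child.
        At C: go right to N.
          N is a leaf — visit N.
      At G: go right to D.
        Visit D.
        At D: go left to W.
          Visit W.
          At W: no left child.
          At W: go right to X.
            X is a leaf — visit X.
        At D: no right child.
  At T: go right to V.
    V is a leaf — visit V.
Full pre-order sequence: L, J, F, R, A, S, T, P, G, C, N, D, W, X, V.

X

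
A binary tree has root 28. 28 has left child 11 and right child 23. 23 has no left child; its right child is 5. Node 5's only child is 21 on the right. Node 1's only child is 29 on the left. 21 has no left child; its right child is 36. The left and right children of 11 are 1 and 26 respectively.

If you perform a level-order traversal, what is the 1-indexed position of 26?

Level-order visits nodes level by level from the root, left to right within each level.
Level 0: 28
Level 1: 11, 23
Level 2: 1, 26, 5
Level 3: 29, 21
Level 4: 36
Full level-order sequence: 28, 11, 23, 1, 26, 5, 29, 21, 36.

5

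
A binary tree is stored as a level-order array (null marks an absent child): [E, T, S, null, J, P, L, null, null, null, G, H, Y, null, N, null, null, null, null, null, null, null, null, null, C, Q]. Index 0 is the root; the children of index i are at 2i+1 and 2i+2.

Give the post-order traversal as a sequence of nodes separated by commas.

Post-order visits the left subtree, then the right subtree, then the node.
At E: go left to T.
  At T: no left child.
  At T: go right to J.
    At J: no left child.
    At J: go right to G.
      G is a leaf — visit G.
    Visit J.
  Visit T.
At E: go right to S.
  At S: go left to P.
    At P: go left to H.
      At H: no left child.
      At H: go right to C.
        C is a leaf — visit C.
      Visit H.
    At P: go right to Y.
      At Y: go left to Q.
        Q is a leaf — visit Q.
      At Y: no right child.
      Visit Y.
    Visit P.
  At S: go right to L.
    At L: no left child.
    At L: go right to N.
      N is a leaf — visit N.
    Visit L.
  Visit S.
Visit E.

G, J, T, C, H, Q, Y, P, N, L, S, E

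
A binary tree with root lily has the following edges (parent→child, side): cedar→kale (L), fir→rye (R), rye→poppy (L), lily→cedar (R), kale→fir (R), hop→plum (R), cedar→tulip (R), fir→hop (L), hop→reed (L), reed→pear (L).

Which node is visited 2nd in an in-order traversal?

In-order visits the left subtree, then the node, then the right subtree.
At lily: no left child.
Visit lily.
At lily: go right to cedar.
  At cedar: go left to kale.
    At kale: no left child.
    Visit kale.
    At kale: go right to fir.
      At fir: go left to hop.
        At hop: go left to reed.
          At reed: go left to pear.
            pear is a leaf — visit pear.
          Visit reed.
          At reed: no right child.
        Visit hop.
        At hop: go right to plum.
          plum is a leaf — visit plum.
      Visit fir.
      At fir: go right to rye.
        At rye: go left to poppy.
          poppy is a leaf — visit poppy.
        Visit rye.
        At rye: no right child.
  Visit cedar.
  At cedar: go right to tulip.
    tulip is a leaf — visit tulip.
Full in-order sequence: lily, kale, pear, reed, hop, plum, fir, poppy, rye, cedar, tulip.

kale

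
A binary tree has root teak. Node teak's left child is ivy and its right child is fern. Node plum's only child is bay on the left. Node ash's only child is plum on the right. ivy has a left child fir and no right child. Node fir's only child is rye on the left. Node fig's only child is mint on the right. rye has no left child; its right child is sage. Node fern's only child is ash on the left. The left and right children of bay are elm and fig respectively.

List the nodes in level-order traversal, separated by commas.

Level-order visits nodes level by level from the root, left to right within each level.
Level 0: teak
Level 1: ivy, fern
Level 2: fir, ash
Level 3: rye, plum
Level 4: sage, bay
Level 5: elm, fig
Level 6: mint

teak, ivy, fern, fir, ash, rye, plum, sage, bay, elm, fig, mint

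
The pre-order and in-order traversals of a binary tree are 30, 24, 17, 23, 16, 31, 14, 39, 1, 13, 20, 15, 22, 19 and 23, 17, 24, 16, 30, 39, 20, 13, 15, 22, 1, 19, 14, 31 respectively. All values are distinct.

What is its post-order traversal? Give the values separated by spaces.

The first element of pre-order is the root; it splits in-order into left and right subtrees.
Root 30: left subtree has 4 nodes {23, 17, 24, 16}, right has 9 {39, 20, 13, 15, 22, 1, 19, 14, 31}.
  Root 24: left subtree has 2 nodes {23, 17}, right has 1 {16}.
    Root 17: left subtree has 1 node {23}, right has 0 { }.
  Root 31: left subtree has 8 nodes {39, 20, 13, 15, 22, 1, 19, 14}, right has 0 { }.
    Root 14: left subtree has 7 nodes {39, 20, 13, 15, 22, 1, 19}, right has 0 { }.
      Root 39: left subtree has 0 nodes { }, right has 6 {20, 13, 15, 22, 1, 19}.
        Root 1: left subtree has 4 nodes {20, 13, 15, 22}, right has 1 {19}.
          Root 13: left subtree has 1 node {20}, right has 2 {15, 22}.
            Root 15: left subtree has 0 nodes { }, right has 1 {22}.

23 17 16 24 20 22 15 13 19 1 39 14 31 30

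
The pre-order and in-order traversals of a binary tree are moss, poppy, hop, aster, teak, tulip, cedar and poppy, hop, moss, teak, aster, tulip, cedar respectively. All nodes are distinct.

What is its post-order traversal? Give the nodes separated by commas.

The first element of pre-order is the root; it splits in-order into left and right subtrees.
Root moss: left subtree has 2 nodes {poppy, hop}, right has 4 {teak, aster, tulip, cedar}.
  Root poppy: left subtree has 0 nodes { }, right has 1 {hop}.
  Root aster: left subtree has 1 node {teak}, right has 2 {tulip, cedar}.
    Root tulip: left subtree has 0 nodes { }, right has 1 {cedar}.

hop, poppy, teak, cedar, tulip, aster, moss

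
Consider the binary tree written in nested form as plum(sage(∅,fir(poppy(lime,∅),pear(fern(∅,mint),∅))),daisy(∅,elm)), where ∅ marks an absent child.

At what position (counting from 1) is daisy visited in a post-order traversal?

Post-order visits the left subtree, then the right subtree, then the node.
At plum: go left to sage.
  At sage: no left child.
  At sage: go right to fir.
    At fir: go left to poppy.
      At poppy: go left to lime.
        lime is a leaf — visit lime.
      At poppy: no right child.
      Visit poppy.
    At fir: go right to pear.
      At pear: go left to fern.
        At fern: no left child.
        At fern: go right to mint.
          mint is a leaf — visit mint.
        Visit fern.
      At pear: no right child.
      Visit pear.
    Visit fir.
  Visit sage.
At plum: go right to daisy.
  At daisy: no left child.
  At daisy: go right to elm.
    elm is a leaf — visit elm.
  Visit daisy.
Visit plum.
Full post-order sequence: lime, poppy, mint, fern, pear, fir, sage, elm, daisy, plum.

9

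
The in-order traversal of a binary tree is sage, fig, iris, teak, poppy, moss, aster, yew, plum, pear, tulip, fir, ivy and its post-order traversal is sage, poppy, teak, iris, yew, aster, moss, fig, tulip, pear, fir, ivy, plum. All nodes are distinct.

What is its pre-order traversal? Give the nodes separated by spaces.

plum fig sage moss iris teak poppy aster yew ivy fir pear tulip

The last element of post-order is the root; it splits in-order into left and right subtrees.
Root plum: left subtree has 8 nodes {sage, fig, iris, teak, poppy, moss, aster, yew}, right has 4 {pear, tulip, fir, ivy}.
  Root fig: left subtree has 1 node {sage}, right has 6 {iris, teak, poppy, moss, aster, yew}.
    Root moss: left subtree has 3 nodes {iris, teak, poppy}, right has 2 {aster, yew}.
      Root iris: left subtree has 0 nodes { }, right has 2 {teak, poppy}.
        Root teak: left subtree has 0 nodes { }, right has 1 {poppy}.
      Root aster: left subtree has 0 nodes { }, right has 1 {yew}.
  Root ivy: left subtree has 3 nodes {pear, tulip, fir}, right has 0 { }.
    Root fir: left subtree has 2 nodes {pear, tulip}, right has 0 { }.
      Root pear: left subtree has 0 nodes { }, right has 1 {tulip}.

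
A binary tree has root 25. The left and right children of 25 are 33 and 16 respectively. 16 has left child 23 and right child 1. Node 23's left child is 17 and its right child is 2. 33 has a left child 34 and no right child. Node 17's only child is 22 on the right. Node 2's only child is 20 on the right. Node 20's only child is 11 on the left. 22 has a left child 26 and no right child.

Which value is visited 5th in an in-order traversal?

26

In-order visits the left subtree, then the node, then the right subtree.
At 25: go left to 33.
  At 33: go left to 34.
    34 is a leaf — visit 34.
  Visit 33.
  At 33: no right child.
Visit 25.
At 25: go right to 16.
  At 16: go left to 23.
    At 23: go left to 17.
      At 17: no left child.
      Visit 17.
      At 17: go right to 22.
        At 22: go left to 26.
          26 is a leaf — visit 26.
        Visit 22.
        At 22: no right child.
    Visit 23.
    At 23: go right to 2.
      At 2: no left child.
      Visit 2.
      At 2: go right to 20.
        At 20: go left to 11.
          11 is a leaf — visit 11.
        Visit 20.
        At 20: no right child.
  Visit 16.
  At 16: go right to 1.
    1 is a leaf — visit 1.
Full in-order sequence: 34, 33, 25, 17, 26, 22, 23, 2, 11, 20, 16, 1.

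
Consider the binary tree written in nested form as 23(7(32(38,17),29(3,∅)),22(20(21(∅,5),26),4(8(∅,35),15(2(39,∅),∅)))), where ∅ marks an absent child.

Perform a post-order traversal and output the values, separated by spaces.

38 17 32 3 29 7 5 21 26 20 35 8 39 2 15 4 22 23

Post-order visits the left subtree, then the right subtree, then the node.
At 23: go left to 7.
  At 7: go left to 32.
    At 32: go left to 38.
      38 is a leaf — visit 38.
    At 32: go right to 17.
      17 is a leaf — visit 17.
    Visit 32.
  At 7: go right to 29.
    At 29: go left to 3.
      3 is a leaf — visit 3.
    At 29: no right child.
    Visit 29.
  Visit 7.
At 23: go right to 22.
  At 22: go left to 20.
    At 20: go left to 21.
      At 21: no left child.
      At 21: go right to 5.
        5 is a leaf — visit 5.
      Visit 21.
    At 20: go right to 26.
      26 is a leaf — visit 26.
    Visit 20.
  At 22: go right to 4.
    At 4: go left to 8.
      At 8: no left child.
      At 8: go right to 35.
        35 is a leaf — visit 35.
      Visit 8.
    At 4: go right to 15.
      At 15: go left to 2.
        At 2: go left to 39.
          39 is a leaf — visit 39.
        At 2: no right child.
        Visit 2.
      At 15: no right child.
      Visit 15.
    Visit 4.
  Visit 22.
Visit 23.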